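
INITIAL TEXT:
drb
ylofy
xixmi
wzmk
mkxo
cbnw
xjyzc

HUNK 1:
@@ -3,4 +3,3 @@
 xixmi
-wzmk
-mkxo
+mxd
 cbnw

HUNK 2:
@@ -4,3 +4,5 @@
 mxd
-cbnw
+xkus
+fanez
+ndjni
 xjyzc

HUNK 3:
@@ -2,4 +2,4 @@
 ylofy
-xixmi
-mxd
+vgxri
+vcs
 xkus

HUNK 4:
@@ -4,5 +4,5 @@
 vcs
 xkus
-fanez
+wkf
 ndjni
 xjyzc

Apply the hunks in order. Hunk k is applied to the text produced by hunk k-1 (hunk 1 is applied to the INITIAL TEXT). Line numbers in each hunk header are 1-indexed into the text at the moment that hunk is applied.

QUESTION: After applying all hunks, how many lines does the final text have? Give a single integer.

Answer: 8

Derivation:
Hunk 1: at line 3 remove [wzmk,mkxo] add [mxd] -> 6 lines: drb ylofy xixmi mxd cbnw xjyzc
Hunk 2: at line 4 remove [cbnw] add [xkus,fanez,ndjni] -> 8 lines: drb ylofy xixmi mxd xkus fanez ndjni xjyzc
Hunk 3: at line 2 remove [xixmi,mxd] add [vgxri,vcs] -> 8 lines: drb ylofy vgxri vcs xkus fanez ndjni xjyzc
Hunk 4: at line 4 remove [fanez] add [wkf] -> 8 lines: drb ylofy vgxri vcs xkus wkf ndjni xjyzc
Final line count: 8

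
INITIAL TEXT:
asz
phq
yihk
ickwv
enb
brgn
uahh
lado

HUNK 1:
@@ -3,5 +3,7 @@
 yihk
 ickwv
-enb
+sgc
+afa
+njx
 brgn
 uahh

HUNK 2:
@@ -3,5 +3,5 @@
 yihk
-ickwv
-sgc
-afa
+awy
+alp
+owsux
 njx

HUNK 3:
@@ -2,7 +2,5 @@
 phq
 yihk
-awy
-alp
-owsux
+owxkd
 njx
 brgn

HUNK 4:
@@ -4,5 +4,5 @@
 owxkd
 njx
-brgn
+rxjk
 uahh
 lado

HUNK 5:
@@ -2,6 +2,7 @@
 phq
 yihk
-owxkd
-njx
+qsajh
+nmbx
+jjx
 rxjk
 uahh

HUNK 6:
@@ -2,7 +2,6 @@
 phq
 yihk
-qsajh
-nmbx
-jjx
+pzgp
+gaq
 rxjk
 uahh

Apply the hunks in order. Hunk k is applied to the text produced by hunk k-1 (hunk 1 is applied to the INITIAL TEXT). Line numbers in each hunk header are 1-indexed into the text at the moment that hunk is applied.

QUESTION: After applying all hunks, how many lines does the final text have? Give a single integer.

Hunk 1: at line 3 remove [enb] add [sgc,afa,njx] -> 10 lines: asz phq yihk ickwv sgc afa njx brgn uahh lado
Hunk 2: at line 3 remove [ickwv,sgc,afa] add [awy,alp,owsux] -> 10 lines: asz phq yihk awy alp owsux njx brgn uahh lado
Hunk 3: at line 2 remove [awy,alp,owsux] add [owxkd] -> 8 lines: asz phq yihk owxkd njx brgn uahh lado
Hunk 4: at line 4 remove [brgn] add [rxjk] -> 8 lines: asz phq yihk owxkd njx rxjk uahh lado
Hunk 5: at line 2 remove [owxkd,njx] add [qsajh,nmbx,jjx] -> 9 lines: asz phq yihk qsajh nmbx jjx rxjk uahh lado
Hunk 6: at line 2 remove [qsajh,nmbx,jjx] add [pzgp,gaq] -> 8 lines: asz phq yihk pzgp gaq rxjk uahh lado
Final line count: 8

Answer: 8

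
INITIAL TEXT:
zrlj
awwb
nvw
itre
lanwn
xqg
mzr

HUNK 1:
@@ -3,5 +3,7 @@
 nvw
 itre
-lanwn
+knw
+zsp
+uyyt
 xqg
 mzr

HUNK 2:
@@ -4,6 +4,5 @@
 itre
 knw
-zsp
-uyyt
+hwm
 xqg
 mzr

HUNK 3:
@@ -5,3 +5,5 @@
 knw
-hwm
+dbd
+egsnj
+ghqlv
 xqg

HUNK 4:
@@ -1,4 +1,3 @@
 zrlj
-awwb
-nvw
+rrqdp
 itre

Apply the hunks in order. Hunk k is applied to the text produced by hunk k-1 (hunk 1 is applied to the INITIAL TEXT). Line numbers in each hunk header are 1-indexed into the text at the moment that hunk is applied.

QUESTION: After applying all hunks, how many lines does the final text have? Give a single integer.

Hunk 1: at line 3 remove [lanwn] add [knw,zsp,uyyt] -> 9 lines: zrlj awwb nvw itre knw zsp uyyt xqg mzr
Hunk 2: at line 4 remove [zsp,uyyt] add [hwm] -> 8 lines: zrlj awwb nvw itre knw hwm xqg mzr
Hunk 3: at line 5 remove [hwm] add [dbd,egsnj,ghqlv] -> 10 lines: zrlj awwb nvw itre knw dbd egsnj ghqlv xqg mzr
Hunk 4: at line 1 remove [awwb,nvw] add [rrqdp] -> 9 lines: zrlj rrqdp itre knw dbd egsnj ghqlv xqg mzr
Final line count: 9

Answer: 9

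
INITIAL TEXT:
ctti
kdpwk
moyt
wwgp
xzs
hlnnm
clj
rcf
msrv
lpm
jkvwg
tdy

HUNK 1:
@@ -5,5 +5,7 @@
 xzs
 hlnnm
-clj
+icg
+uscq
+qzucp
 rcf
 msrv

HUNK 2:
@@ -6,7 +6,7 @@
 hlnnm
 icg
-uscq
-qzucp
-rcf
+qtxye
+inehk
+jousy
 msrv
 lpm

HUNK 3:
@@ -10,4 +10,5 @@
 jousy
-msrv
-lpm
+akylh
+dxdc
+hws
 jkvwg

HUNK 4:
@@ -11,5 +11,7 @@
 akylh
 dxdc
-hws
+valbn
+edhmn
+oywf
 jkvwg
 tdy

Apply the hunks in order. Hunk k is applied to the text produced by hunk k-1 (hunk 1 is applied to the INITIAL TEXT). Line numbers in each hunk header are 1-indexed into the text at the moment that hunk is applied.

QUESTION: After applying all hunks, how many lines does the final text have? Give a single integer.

Hunk 1: at line 5 remove [clj] add [icg,uscq,qzucp] -> 14 lines: ctti kdpwk moyt wwgp xzs hlnnm icg uscq qzucp rcf msrv lpm jkvwg tdy
Hunk 2: at line 6 remove [uscq,qzucp,rcf] add [qtxye,inehk,jousy] -> 14 lines: ctti kdpwk moyt wwgp xzs hlnnm icg qtxye inehk jousy msrv lpm jkvwg tdy
Hunk 3: at line 10 remove [msrv,lpm] add [akylh,dxdc,hws] -> 15 lines: ctti kdpwk moyt wwgp xzs hlnnm icg qtxye inehk jousy akylh dxdc hws jkvwg tdy
Hunk 4: at line 11 remove [hws] add [valbn,edhmn,oywf] -> 17 lines: ctti kdpwk moyt wwgp xzs hlnnm icg qtxye inehk jousy akylh dxdc valbn edhmn oywf jkvwg tdy
Final line count: 17

Answer: 17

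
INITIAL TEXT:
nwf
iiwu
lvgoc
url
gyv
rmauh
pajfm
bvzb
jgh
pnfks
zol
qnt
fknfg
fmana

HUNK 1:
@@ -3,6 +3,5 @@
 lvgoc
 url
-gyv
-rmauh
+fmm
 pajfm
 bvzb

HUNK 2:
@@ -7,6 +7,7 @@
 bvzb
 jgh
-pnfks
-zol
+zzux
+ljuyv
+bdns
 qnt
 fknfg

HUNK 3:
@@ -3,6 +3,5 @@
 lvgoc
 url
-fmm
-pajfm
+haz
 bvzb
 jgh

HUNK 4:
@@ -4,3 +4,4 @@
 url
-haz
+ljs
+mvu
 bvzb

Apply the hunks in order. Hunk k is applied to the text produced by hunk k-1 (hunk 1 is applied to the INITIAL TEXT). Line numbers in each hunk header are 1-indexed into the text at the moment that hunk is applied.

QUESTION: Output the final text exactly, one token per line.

Answer: nwf
iiwu
lvgoc
url
ljs
mvu
bvzb
jgh
zzux
ljuyv
bdns
qnt
fknfg
fmana

Derivation:
Hunk 1: at line 3 remove [gyv,rmauh] add [fmm] -> 13 lines: nwf iiwu lvgoc url fmm pajfm bvzb jgh pnfks zol qnt fknfg fmana
Hunk 2: at line 7 remove [pnfks,zol] add [zzux,ljuyv,bdns] -> 14 lines: nwf iiwu lvgoc url fmm pajfm bvzb jgh zzux ljuyv bdns qnt fknfg fmana
Hunk 3: at line 3 remove [fmm,pajfm] add [haz] -> 13 lines: nwf iiwu lvgoc url haz bvzb jgh zzux ljuyv bdns qnt fknfg fmana
Hunk 4: at line 4 remove [haz] add [ljs,mvu] -> 14 lines: nwf iiwu lvgoc url ljs mvu bvzb jgh zzux ljuyv bdns qnt fknfg fmana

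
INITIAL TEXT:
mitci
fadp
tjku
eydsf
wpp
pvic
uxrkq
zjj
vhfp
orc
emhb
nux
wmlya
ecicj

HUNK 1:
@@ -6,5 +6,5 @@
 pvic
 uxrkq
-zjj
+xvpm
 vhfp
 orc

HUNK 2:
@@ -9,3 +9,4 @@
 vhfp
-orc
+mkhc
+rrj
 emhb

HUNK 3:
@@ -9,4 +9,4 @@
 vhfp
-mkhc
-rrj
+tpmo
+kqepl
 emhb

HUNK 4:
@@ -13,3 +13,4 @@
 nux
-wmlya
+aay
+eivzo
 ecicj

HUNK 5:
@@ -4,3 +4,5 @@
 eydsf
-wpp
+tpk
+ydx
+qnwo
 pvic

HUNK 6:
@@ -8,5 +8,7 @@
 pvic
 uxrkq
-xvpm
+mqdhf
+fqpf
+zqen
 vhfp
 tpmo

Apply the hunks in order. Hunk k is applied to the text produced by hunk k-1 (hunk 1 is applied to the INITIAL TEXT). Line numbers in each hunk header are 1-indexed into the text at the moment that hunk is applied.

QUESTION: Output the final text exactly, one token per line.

Answer: mitci
fadp
tjku
eydsf
tpk
ydx
qnwo
pvic
uxrkq
mqdhf
fqpf
zqen
vhfp
tpmo
kqepl
emhb
nux
aay
eivzo
ecicj

Derivation:
Hunk 1: at line 6 remove [zjj] add [xvpm] -> 14 lines: mitci fadp tjku eydsf wpp pvic uxrkq xvpm vhfp orc emhb nux wmlya ecicj
Hunk 2: at line 9 remove [orc] add [mkhc,rrj] -> 15 lines: mitci fadp tjku eydsf wpp pvic uxrkq xvpm vhfp mkhc rrj emhb nux wmlya ecicj
Hunk 3: at line 9 remove [mkhc,rrj] add [tpmo,kqepl] -> 15 lines: mitci fadp tjku eydsf wpp pvic uxrkq xvpm vhfp tpmo kqepl emhb nux wmlya ecicj
Hunk 4: at line 13 remove [wmlya] add [aay,eivzo] -> 16 lines: mitci fadp tjku eydsf wpp pvic uxrkq xvpm vhfp tpmo kqepl emhb nux aay eivzo ecicj
Hunk 5: at line 4 remove [wpp] add [tpk,ydx,qnwo] -> 18 lines: mitci fadp tjku eydsf tpk ydx qnwo pvic uxrkq xvpm vhfp tpmo kqepl emhb nux aay eivzo ecicj
Hunk 6: at line 8 remove [xvpm] add [mqdhf,fqpf,zqen] -> 20 lines: mitci fadp tjku eydsf tpk ydx qnwo pvic uxrkq mqdhf fqpf zqen vhfp tpmo kqepl emhb nux aay eivzo ecicj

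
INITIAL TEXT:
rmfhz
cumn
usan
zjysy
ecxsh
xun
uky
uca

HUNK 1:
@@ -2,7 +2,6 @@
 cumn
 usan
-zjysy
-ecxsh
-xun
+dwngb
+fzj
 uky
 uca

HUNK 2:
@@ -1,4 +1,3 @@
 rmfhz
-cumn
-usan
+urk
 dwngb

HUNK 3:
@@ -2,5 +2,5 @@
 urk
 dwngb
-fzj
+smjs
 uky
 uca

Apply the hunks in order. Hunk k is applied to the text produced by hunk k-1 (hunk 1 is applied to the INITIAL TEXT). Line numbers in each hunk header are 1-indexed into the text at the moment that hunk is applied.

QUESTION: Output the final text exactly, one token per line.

Hunk 1: at line 2 remove [zjysy,ecxsh,xun] add [dwngb,fzj] -> 7 lines: rmfhz cumn usan dwngb fzj uky uca
Hunk 2: at line 1 remove [cumn,usan] add [urk] -> 6 lines: rmfhz urk dwngb fzj uky uca
Hunk 3: at line 2 remove [fzj] add [smjs] -> 6 lines: rmfhz urk dwngb smjs uky uca

Answer: rmfhz
urk
dwngb
smjs
uky
uca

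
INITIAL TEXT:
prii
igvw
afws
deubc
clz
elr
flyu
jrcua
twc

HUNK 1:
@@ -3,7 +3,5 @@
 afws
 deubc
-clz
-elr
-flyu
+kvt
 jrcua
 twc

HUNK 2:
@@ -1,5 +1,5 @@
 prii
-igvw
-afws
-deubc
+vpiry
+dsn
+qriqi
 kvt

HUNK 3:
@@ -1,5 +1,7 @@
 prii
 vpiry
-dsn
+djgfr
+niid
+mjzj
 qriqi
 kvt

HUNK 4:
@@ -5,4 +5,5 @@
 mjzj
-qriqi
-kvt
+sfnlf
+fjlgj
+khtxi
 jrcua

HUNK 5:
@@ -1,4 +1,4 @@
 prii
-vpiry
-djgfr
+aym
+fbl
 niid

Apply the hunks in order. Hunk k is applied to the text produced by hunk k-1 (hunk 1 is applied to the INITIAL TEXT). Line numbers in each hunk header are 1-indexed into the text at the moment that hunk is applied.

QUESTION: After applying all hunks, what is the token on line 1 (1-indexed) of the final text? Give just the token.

Hunk 1: at line 3 remove [clz,elr,flyu] add [kvt] -> 7 lines: prii igvw afws deubc kvt jrcua twc
Hunk 2: at line 1 remove [igvw,afws,deubc] add [vpiry,dsn,qriqi] -> 7 lines: prii vpiry dsn qriqi kvt jrcua twc
Hunk 3: at line 1 remove [dsn] add [djgfr,niid,mjzj] -> 9 lines: prii vpiry djgfr niid mjzj qriqi kvt jrcua twc
Hunk 4: at line 5 remove [qriqi,kvt] add [sfnlf,fjlgj,khtxi] -> 10 lines: prii vpiry djgfr niid mjzj sfnlf fjlgj khtxi jrcua twc
Hunk 5: at line 1 remove [vpiry,djgfr] add [aym,fbl] -> 10 lines: prii aym fbl niid mjzj sfnlf fjlgj khtxi jrcua twc
Final line 1: prii

Answer: prii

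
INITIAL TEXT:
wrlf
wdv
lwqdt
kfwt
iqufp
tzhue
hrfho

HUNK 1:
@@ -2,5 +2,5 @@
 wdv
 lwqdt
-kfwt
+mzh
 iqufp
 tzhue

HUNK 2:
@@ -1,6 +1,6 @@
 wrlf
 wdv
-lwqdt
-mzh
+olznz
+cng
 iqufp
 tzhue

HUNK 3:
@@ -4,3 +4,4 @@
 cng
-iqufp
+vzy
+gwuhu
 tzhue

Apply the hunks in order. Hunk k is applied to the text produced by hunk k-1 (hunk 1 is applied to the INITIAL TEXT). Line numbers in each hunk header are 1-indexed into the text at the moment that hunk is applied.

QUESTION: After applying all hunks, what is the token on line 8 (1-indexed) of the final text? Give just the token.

Answer: hrfho

Derivation:
Hunk 1: at line 2 remove [kfwt] add [mzh] -> 7 lines: wrlf wdv lwqdt mzh iqufp tzhue hrfho
Hunk 2: at line 1 remove [lwqdt,mzh] add [olznz,cng] -> 7 lines: wrlf wdv olznz cng iqufp tzhue hrfho
Hunk 3: at line 4 remove [iqufp] add [vzy,gwuhu] -> 8 lines: wrlf wdv olznz cng vzy gwuhu tzhue hrfho
Final line 8: hrfho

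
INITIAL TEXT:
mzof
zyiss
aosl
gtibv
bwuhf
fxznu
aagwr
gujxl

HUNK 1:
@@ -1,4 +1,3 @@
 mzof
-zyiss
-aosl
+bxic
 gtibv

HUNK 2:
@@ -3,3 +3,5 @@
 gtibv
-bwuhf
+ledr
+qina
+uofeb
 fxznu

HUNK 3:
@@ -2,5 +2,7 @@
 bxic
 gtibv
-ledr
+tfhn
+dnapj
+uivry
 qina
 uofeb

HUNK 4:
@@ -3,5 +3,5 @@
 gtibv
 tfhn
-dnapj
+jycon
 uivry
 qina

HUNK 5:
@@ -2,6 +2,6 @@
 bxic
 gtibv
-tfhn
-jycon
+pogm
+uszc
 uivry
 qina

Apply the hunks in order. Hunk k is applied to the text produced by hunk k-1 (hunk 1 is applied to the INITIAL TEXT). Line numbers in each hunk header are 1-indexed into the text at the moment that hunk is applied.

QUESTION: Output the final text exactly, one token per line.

Answer: mzof
bxic
gtibv
pogm
uszc
uivry
qina
uofeb
fxznu
aagwr
gujxl

Derivation:
Hunk 1: at line 1 remove [zyiss,aosl] add [bxic] -> 7 lines: mzof bxic gtibv bwuhf fxznu aagwr gujxl
Hunk 2: at line 3 remove [bwuhf] add [ledr,qina,uofeb] -> 9 lines: mzof bxic gtibv ledr qina uofeb fxznu aagwr gujxl
Hunk 3: at line 2 remove [ledr] add [tfhn,dnapj,uivry] -> 11 lines: mzof bxic gtibv tfhn dnapj uivry qina uofeb fxznu aagwr gujxl
Hunk 4: at line 3 remove [dnapj] add [jycon] -> 11 lines: mzof bxic gtibv tfhn jycon uivry qina uofeb fxznu aagwr gujxl
Hunk 5: at line 2 remove [tfhn,jycon] add [pogm,uszc] -> 11 lines: mzof bxic gtibv pogm uszc uivry qina uofeb fxznu aagwr gujxl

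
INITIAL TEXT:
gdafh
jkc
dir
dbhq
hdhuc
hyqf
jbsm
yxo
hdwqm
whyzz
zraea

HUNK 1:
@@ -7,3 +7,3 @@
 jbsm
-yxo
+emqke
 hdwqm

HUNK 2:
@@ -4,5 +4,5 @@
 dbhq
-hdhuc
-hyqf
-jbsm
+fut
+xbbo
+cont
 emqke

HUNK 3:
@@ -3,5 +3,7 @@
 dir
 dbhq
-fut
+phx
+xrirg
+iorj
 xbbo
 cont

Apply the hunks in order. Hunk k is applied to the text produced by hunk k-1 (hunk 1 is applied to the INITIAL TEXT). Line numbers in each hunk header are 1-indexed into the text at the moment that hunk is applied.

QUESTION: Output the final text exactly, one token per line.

Answer: gdafh
jkc
dir
dbhq
phx
xrirg
iorj
xbbo
cont
emqke
hdwqm
whyzz
zraea

Derivation:
Hunk 1: at line 7 remove [yxo] add [emqke] -> 11 lines: gdafh jkc dir dbhq hdhuc hyqf jbsm emqke hdwqm whyzz zraea
Hunk 2: at line 4 remove [hdhuc,hyqf,jbsm] add [fut,xbbo,cont] -> 11 lines: gdafh jkc dir dbhq fut xbbo cont emqke hdwqm whyzz zraea
Hunk 3: at line 3 remove [fut] add [phx,xrirg,iorj] -> 13 lines: gdafh jkc dir dbhq phx xrirg iorj xbbo cont emqke hdwqm whyzz zraea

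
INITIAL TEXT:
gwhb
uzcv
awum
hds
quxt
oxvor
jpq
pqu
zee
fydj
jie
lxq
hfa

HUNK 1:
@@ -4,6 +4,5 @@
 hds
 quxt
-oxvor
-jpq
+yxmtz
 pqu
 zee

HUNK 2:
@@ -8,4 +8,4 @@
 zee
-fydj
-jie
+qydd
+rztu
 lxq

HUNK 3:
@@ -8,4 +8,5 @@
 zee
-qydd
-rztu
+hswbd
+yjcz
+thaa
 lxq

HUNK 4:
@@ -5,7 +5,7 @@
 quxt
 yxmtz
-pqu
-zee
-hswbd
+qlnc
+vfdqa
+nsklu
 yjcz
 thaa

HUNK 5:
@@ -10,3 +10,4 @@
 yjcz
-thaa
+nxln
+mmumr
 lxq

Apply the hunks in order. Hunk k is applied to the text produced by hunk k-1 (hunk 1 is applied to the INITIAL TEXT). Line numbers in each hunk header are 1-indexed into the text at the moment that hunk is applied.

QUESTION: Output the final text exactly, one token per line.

Hunk 1: at line 4 remove [oxvor,jpq] add [yxmtz] -> 12 lines: gwhb uzcv awum hds quxt yxmtz pqu zee fydj jie lxq hfa
Hunk 2: at line 8 remove [fydj,jie] add [qydd,rztu] -> 12 lines: gwhb uzcv awum hds quxt yxmtz pqu zee qydd rztu lxq hfa
Hunk 3: at line 8 remove [qydd,rztu] add [hswbd,yjcz,thaa] -> 13 lines: gwhb uzcv awum hds quxt yxmtz pqu zee hswbd yjcz thaa lxq hfa
Hunk 4: at line 5 remove [pqu,zee,hswbd] add [qlnc,vfdqa,nsklu] -> 13 lines: gwhb uzcv awum hds quxt yxmtz qlnc vfdqa nsklu yjcz thaa lxq hfa
Hunk 5: at line 10 remove [thaa] add [nxln,mmumr] -> 14 lines: gwhb uzcv awum hds quxt yxmtz qlnc vfdqa nsklu yjcz nxln mmumr lxq hfa

Answer: gwhb
uzcv
awum
hds
quxt
yxmtz
qlnc
vfdqa
nsklu
yjcz
nxln
mmumr
lxq
hfa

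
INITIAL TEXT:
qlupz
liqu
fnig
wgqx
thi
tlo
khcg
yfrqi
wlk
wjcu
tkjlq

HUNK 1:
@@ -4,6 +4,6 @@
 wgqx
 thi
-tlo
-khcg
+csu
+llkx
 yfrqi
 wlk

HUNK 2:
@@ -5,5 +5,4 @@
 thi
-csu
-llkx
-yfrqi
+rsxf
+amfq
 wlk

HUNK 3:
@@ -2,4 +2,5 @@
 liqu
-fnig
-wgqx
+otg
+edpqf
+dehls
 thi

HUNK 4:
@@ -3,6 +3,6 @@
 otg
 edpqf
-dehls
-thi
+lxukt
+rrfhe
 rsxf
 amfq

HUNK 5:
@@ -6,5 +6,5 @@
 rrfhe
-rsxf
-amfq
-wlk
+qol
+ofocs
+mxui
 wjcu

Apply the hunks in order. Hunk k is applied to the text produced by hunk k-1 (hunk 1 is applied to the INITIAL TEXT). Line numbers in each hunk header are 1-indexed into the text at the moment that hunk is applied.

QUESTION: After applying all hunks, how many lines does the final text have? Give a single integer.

Hunk 1: at line 4 remove [tlo,khcg] add [csu,llkx] -> 11 lines: qlupz liqu fnig wgqx thi csu llkx yfrqi wlk wjcu tkjlq
Hunk 2: at line 5 remove [csu,llkx,yfrqi] add [rsxf,amfq] -> 10 lines: qlupz liqu fnig wgqx thi rsxf amfq wlk wjcu tkjlq
Hunk 3: at line 2 remove [fnig,wgqx] add [otg,edpqf,dehls] -> 11 lines: qlupz liqu otg edpqf dehls thi rsxf amfq wlk wjcu tkjlq
Hunk 4: at line 3 remove [dehls,thi] add [lxukt,rrfhe] -> 11 lines: qlupz liqu otg edpqf lxukt rrfhe rsxf amfq wlk wjcu tkjlq
Hunk 5: at line 6 remove [rsxf,amfq,wlk] add [qol,ofocs,mxui] -> 11 lines: qlupz liqu otg edpqf lxukt rrfhe qol ofocs mxui wjcu tkjlq
Final line count: 11

Answer: 11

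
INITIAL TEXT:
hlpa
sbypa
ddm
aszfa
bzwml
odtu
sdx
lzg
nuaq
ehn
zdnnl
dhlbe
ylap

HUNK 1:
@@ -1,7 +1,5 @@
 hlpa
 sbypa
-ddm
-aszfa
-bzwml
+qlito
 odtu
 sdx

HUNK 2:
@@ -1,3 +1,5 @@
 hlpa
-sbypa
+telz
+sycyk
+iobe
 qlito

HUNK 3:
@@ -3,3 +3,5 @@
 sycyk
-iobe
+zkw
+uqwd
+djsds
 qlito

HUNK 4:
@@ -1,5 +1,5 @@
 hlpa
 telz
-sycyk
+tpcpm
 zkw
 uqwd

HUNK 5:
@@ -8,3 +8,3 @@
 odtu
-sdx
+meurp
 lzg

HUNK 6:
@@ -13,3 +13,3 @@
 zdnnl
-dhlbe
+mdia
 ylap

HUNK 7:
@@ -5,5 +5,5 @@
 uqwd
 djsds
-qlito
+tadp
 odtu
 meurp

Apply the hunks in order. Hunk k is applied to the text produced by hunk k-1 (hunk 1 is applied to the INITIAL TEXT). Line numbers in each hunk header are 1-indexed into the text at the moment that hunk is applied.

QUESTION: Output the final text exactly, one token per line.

Answer: hlpa
telz
tpcpm
zkw
uqwd
djsds
tadp
odtu
meurp
lzg
nuaq
ehn
zdnnl
mdia
ylap

Derivation:
Hunk 1: at line 1 remove [ddm,aszfa,bzwml] add [qlito] -> 11 lines: hlpa sbypa qlito odtu sdx lzg nuaq ehn zdnnl dhlbe ylap
Hunk 2: at line 1 remove [sbypa] add [telz,sycyk,iobe] -> 13 lines: hlpa telz sycyk iobe qlito odtu sdx lzg nuaq ehn zdnnl dhlbe ylap
Hunk 3: at line 3 remove [iobe] add [zkw,uqwd,djsds] -> 15 lines: hlpa telz sycyk zkw uqwd djsds qlito odtu sdx lzg nuaq ehn zdnnl dhlbe ylap
Hunk 4: at line 1 remove [sycyk] add [tpcpm] -> 15 lines: hlpa telz tpcpm zkw uqwd djsds qlito odtu sdx lzg nuaq ehn zdnnl dhlbe ylap
Hunk 5: at line 8 remove [sdx] add [meurp] -> 15 lines: hlpa telz tpcpm zkw uqwd djsds qlito odtu meurp lzg nuaq ehn zdnnl dhlbe ylap
Hunk 6: at line 13 remove [dhlbe] add [mdia] -> 15 lines: hlpa telz tpcpm zkw uqwd djsds qlito odtu meurp lzg nuaq ehn zdnnl mdia ylap
Hunk 7: at line 5 remove [qlito] add [tadp] -> 15 lines: hlpa telz tpcpm zkw uqwd djsds tadp odtu meurp lzg nuaq ehn zdnnl mdia ylap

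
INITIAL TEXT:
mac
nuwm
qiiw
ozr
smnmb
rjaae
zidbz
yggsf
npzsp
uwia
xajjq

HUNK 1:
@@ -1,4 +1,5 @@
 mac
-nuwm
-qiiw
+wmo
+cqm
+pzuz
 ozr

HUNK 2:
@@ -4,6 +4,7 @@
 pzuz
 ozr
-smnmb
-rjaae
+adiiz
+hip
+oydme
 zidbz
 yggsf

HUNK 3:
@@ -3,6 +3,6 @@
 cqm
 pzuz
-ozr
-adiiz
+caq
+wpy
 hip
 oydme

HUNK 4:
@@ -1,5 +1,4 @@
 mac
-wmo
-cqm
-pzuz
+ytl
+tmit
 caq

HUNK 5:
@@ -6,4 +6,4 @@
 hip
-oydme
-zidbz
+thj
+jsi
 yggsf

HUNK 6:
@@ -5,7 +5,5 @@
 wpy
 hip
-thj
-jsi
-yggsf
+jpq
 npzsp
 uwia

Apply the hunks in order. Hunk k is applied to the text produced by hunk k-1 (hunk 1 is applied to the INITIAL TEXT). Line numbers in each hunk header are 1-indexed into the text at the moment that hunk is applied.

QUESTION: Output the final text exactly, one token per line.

Answer: mac
ytl
tmit
caq
wpy
hip
jpq
npzsp
uwia
xajjq

Derivation:
Hunk 1: at line 1 remove [nuwm,qiiw] add [wmo,cqm,pzuz] -> 12 lines: mac wmo cqm pzuz ozr smnmb rjaae zidbz yggsf npzsp uwia xajjq
Hunk 2: at line 4 remove [smnmb,rjaae] add [adiiz,hip,oydme] -> 13 lines: mac wmo cqm pzuz ozr adiiz hip oydme zidbz yggsf npzsp uwia xajjq
Hunk 3: at line 3 remove [ozr,adiiz] add [caq,wpy] -> 13 lines: mac wmo cqm pzuz caq wpy hip oydme zidbz yggsf npzsp uwia xajjq
Hunk 4: at line 1 remove [wmo,cqm,pzuz] add [ytl,tmit] -> 12 lines: mac ytl tmit caq wpy hip oydme zidbz yggsf npzsp uwia xajjq
Hunk 5: at line 6 remove [oydme,zidbz] add [thj,jsi] -> 12 lines: mac ytl tmit caq wpy hip thj jsi yggsf npzsp uwia xajjq
Hunk 6: at line 5 remove [thj,jsi,yggsf] add [jpq] -> 10 lines: mac ytl tmit caq wpy hip jpq npzsp uwia xajjq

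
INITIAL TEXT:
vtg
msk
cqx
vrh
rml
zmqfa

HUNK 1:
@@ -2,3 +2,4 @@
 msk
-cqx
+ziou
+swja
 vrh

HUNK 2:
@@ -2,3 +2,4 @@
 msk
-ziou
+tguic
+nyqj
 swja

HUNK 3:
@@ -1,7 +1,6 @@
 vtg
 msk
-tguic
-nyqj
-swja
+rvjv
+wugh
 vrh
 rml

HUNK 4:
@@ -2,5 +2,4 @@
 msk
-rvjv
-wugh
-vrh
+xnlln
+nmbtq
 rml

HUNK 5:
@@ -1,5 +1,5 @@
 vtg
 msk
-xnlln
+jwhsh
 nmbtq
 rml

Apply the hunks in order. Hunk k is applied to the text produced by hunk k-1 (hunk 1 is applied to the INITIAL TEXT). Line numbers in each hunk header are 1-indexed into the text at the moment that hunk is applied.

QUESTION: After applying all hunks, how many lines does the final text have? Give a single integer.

Hunk 1: at line 2 remove [cqx] add [ziou,swja] -> 7 lines: vtg msk ziou swja vrh rml zmqfa
Hunk 2: at line 2 remove [ziou] add [tguic,nyqj] -> 8 lines: vtg msk tguic nyqj swja vrh rml zmqfa
Hunk 3: at line 1 remove [tguic,nyqj,swja] add [rvjv,wugh] -> 7 lines: vtg msk rvjv wugh vrh rml zmqfa
Hunk 4: at line 2 remove [rvjv,wugh,vrh] add [xnlln,nmbtq] -> 6 lines: vtg msk xnlln nmbtq rml zmqfa
Hunk 5: at line 1 remove [xnlln] add [jwhsh] -> 6 lines: vtg msk jwhsh nmbtq rml zmqfa
Final line count: 6

Answer: 6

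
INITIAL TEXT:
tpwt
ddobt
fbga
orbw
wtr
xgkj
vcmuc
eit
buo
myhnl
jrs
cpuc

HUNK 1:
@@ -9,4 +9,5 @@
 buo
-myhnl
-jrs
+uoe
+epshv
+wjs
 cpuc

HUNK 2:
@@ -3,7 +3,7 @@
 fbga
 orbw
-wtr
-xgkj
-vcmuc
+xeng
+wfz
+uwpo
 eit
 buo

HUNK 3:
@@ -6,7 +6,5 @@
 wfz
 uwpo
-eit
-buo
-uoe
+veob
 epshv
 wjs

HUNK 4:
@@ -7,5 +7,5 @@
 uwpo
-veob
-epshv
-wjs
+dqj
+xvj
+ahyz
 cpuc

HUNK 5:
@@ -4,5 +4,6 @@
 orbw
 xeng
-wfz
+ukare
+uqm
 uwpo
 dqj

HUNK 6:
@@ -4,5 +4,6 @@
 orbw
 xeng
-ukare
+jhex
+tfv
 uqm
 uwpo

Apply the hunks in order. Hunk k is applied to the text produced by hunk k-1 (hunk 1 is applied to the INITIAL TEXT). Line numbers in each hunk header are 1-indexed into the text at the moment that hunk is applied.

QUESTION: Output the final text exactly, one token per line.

Hunk 1: at line 9 remove [myhnl,jrs] add [uoe,epshv,wjs] -> 13 lines: tpwt ddobt fbga orbw wtr xgkj vcmuc eit buo uoe epshv wjs cpuc
Hunk 2: at line 3 remove [wtr,xgkj,vcmuc] add [xeng,wfz,uwpo] -> 13 lines: tpwt ddobt fbga orbw xeng wfz uwpo eit buo uoe epshv wjs cpuc
Hunk 3: at line 6 remove [eit,buo,uoe] add [veob] -> 11 lines: tpwt ddobt fbga orbw xeng wfz uwpo veob epshv wjs cpuc
Hunk 4: at line 7 remove [veob,epshv,wjs] add [dqj,xvj,ahyz] -> 11 lines: tpwt ddobt fbga orbw xeng wfz uwpo dqj xvj ahyz cpuc
Hunk 5: at line 4 remove [wfz] add [ukare,uqm] -> 12 lines: tpwt ddobt fbga orbw xeng ukare uqm uwpo dqj xvj ahyz cpuc
Hunk 6: at line 4 remove [ukare] add [jhex,tfv] -> 13 lines: tpwt ddobt fbga orbw xeng jhex tfv uqm uwpo dqj xvj ahyz cpuc

Answer: tpwt
ddobt
fbga
orbw
xeng
jhex
tfv
uqm
uwpo
dqj
xvj
ahyz
cpuc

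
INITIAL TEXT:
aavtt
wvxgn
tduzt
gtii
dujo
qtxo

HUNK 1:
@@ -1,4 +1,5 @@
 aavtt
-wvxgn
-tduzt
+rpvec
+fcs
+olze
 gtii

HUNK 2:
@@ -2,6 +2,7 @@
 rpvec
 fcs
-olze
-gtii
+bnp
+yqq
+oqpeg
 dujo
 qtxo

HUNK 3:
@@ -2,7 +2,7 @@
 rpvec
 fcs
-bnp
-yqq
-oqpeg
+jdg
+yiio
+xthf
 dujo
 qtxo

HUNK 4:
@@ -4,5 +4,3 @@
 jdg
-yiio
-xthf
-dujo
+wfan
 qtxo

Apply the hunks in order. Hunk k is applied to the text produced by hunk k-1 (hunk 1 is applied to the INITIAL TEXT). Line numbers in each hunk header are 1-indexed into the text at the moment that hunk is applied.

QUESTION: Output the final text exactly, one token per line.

Answer: aavtt
rpvec
fcs
jdg
wfan
qtxo

Derivation:
Hunk 1: at line 1 remove [wvxgn,tduzt] add [rpvec,fcs,olze] -> 7 lines: aavtt rpvec fcs olze gtii dujo qtxo
Hunk 2: at line 2 remove [olze,gtii] add [bnp,yqq,oqpeg] -> 8 lines: aavtt rpvec fcs bnp yqq oqpeg dujo qtxo
Hunk 3: at line 2 remove [bnp,yqq,oqpeg] add [jdg,yiio,xthf] -> 8 lines: aavtt rpvec fcs jdg yiio xthf dujo qtxo
Hunk 4: at line 4 remove [yiio,xthf,dujo] add [wfan] -> 6 lines: aavtt rpvec fcs jdg wfan qtxo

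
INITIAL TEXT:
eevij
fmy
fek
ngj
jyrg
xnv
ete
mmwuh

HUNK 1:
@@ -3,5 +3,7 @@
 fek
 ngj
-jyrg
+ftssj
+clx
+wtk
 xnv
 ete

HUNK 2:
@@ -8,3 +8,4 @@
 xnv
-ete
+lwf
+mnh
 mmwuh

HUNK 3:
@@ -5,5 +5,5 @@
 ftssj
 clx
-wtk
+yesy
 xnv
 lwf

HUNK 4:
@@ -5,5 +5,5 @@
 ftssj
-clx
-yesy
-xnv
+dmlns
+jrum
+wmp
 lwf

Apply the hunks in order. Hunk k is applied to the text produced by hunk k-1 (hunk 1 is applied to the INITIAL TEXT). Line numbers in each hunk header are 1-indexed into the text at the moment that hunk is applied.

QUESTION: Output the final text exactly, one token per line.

Hunk 1: at line 3 remove [jyrg] add [ftssj,clx,wtk] -> 10 lines: eevij fmy fek ngj ftssj clx wtk xnv ete mmwuh
Hunk 2: at line 8 remove [ete] add [lwf,mnh] -> 11 lines: eevij fmy fek ngj ftssj clx wtk xnv lwf mnh mmwuh
Hunk 3: at line 5 remove [wtk] add [yesy] -> 11 lines: eevij fmy fek ngj ftssj clx yesy xnv lwf mnh mmwuh
Hunk 4: at line 5 remove [clx,yesy,xnv] add [dmlns,jrum,wmp] -> 11 lines: eevij fmy fek ngj ftssj dmlns jrum wmp lwf mnh mmwuh

Answer: eevij
fmy
fek
ngj
ftssj
dmlns
jrum
wmp
lwf
mnh
mmwuh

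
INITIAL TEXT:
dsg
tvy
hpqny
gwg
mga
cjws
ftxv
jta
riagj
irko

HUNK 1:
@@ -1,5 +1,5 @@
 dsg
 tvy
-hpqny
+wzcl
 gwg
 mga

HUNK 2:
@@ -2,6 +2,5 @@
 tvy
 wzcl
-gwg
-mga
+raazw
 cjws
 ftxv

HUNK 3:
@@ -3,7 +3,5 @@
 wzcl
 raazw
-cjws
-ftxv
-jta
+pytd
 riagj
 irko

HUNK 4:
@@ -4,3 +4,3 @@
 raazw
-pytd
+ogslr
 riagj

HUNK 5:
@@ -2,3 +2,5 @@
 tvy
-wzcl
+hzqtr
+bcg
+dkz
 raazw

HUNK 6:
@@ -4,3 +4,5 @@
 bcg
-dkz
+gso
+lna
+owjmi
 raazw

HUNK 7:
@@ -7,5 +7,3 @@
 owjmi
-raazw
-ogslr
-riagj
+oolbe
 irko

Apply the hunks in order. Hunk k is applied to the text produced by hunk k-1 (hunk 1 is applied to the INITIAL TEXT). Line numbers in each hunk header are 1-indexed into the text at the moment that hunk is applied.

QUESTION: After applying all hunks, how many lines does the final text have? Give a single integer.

Hunk 1: at line 1 remove [hpqny] add [wzcl] -> 10 lines: dsg tvy wzcl gwg mga cjws ftxv jta riagj irko
Hunk 2: at line 2 remove [gwg,mga] add [raazw] -> 9 lines: dsg tvy wzcl raazw cjws ftxv jta riagj irko
Hunk 3: at line 3 remove [cjws,ftxv,jta] add [pytd] -> 7 lines: dsg tvy wzcl raazw pytd riagj irko
Hunk 4: at line 4 remove [pytd] add [ogslr] -> 7 lines: dsg tvy wzcl raazw ogslr riagj irko
Hunk 5: at line 2 remove [wzcl] add [hzqtr,bcg,dkz] -> 9 lines: dsg tvy hzqtr bcg dkz raazw ogslr riagj irko
Hunk 6: at line 4 remove [dkz] add [gso,lna,owjmi] -> 11 lines: dsg tvy hzqtr bcg gso lna owjmi raazw ogslr riagj irko
Hunk 7: at line 7 remove [raazw,ogslr,riagj] add [oolbe] -> 9 lines: dsg tvy hzqtr bcg gso lna owjmi oolbe irko
Final line count: 9

Answer: 9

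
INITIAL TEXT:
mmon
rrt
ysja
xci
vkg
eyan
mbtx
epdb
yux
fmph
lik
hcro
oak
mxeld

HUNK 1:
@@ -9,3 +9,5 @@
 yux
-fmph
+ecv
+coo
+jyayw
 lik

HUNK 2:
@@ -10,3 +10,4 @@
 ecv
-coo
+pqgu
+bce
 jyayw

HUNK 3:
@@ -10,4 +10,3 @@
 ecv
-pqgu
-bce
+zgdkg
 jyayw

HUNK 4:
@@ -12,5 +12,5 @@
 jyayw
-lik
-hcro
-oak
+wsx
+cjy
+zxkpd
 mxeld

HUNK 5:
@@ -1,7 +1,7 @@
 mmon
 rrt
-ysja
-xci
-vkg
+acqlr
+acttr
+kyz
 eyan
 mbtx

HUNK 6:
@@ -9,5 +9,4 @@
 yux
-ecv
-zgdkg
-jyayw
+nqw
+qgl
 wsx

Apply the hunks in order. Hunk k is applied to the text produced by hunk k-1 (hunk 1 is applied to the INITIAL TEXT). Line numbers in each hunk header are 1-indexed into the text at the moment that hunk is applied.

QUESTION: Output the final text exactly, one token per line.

Hunk 1: at line 9 remove [fmph] add [ecv,coo,jyayw] -> 16 lines: mmon rrt ysja xci vkg eyan mbtx epdb yux ecv coo jyayw lik hcro oak mxeld
Hunk 2: at line 10 remove [coo] add [pqgu,bce] -> 17 lines: mmon rrt ysja xci vkg eyan mbtx epdb yux ecv pqgu bce jyayw lik hcro oak mxeld
Hunk 3: at line 10 remove [pqgu,bce] add [zgdkg] -> 16 lines: mmon rrt ysja xci vkg eyan mbtx epdb yux ecv zgdkg jyayw lik hcro oak mxeld
Hunk 4: at line 12 remove [lik,hcro,oak] add [wsx,cjy,zxkpd] -> 16 lines: mmon rrt ysja xci vkg eyan mbtx epdb yux ecv zgdkg jyayw wsx cjy zxkpd mxeld
Hunk 5: at line 1 remove [ysja,xci,vkg] add [acqlr,acttr,kyz] -> 16 lines: mmon rrt acqlr acttr kyz eyan mbtx epdb yux ecv zgdkg jyayw wsx cjy zxkpd mxeld
Hunk 6: at line 9 remove [ecv,zgdkg,jyayw] add [nqw,qgl] -> 15 lines: mmon rrt acqlr acttr kyz eyan mbtx epdb yux nqw qgl wsx cjy zxkpd mxeld

Answer: mmon
rrt
acqlr
acttr
kyz
eyan
mbtx
epdb
yux
nqw
qgl
wsx
cjy
zxkpd
mxeld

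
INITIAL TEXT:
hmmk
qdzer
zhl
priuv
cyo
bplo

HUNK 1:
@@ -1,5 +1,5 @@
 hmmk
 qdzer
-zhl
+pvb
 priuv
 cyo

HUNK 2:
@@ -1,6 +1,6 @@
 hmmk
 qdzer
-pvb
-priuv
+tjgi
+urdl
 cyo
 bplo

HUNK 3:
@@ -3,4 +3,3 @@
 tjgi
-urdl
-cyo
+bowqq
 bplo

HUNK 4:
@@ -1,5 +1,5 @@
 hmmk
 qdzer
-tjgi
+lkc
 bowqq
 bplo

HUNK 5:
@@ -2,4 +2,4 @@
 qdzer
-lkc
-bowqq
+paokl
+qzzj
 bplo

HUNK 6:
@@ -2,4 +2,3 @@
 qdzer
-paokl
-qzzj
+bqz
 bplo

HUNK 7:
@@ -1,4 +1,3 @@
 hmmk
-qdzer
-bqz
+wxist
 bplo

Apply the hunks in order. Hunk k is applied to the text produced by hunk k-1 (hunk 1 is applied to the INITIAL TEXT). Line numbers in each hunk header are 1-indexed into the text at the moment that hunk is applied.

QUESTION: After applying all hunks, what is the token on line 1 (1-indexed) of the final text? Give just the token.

Hunk 1: at line 1 remove [zhl] add [pvb] -> 6 lines: hmmk qdzer pvb priuv cyo bplo
Hunk 2: at line 1 remove [pvb,priuv] add [tjgi,urdl] -> 6 lines: hmmk qdzer tjgi urdl cyo bplo
Hunk 3: at line 3 remove [urdl,cyo] add [bowqq] -> 5 lines: hmmk qdzer tjgi bowqq bplo
Hunk 4: at line 1 remove [tjgi] add [lkc] -> 5 lines: hmmk qdzer lkc bowqq bplo
Hunk 5: at line 2 remove [lkc,bowqq] add [paokl,qzzj] -> 5 lines: hmmk qdzer paokl qzzj bplo
Hunk 6: at line 2 remove [paokl,qzzj] add [bqz] -> 4 lines: hmmk qdzer bqz bplo
Hunk 7: at line 1 remove [qdzer,bqz] add [wxist] -> 3 lines: hmmk wxist bplo
Final line 1: hmmk

Answer: hmmk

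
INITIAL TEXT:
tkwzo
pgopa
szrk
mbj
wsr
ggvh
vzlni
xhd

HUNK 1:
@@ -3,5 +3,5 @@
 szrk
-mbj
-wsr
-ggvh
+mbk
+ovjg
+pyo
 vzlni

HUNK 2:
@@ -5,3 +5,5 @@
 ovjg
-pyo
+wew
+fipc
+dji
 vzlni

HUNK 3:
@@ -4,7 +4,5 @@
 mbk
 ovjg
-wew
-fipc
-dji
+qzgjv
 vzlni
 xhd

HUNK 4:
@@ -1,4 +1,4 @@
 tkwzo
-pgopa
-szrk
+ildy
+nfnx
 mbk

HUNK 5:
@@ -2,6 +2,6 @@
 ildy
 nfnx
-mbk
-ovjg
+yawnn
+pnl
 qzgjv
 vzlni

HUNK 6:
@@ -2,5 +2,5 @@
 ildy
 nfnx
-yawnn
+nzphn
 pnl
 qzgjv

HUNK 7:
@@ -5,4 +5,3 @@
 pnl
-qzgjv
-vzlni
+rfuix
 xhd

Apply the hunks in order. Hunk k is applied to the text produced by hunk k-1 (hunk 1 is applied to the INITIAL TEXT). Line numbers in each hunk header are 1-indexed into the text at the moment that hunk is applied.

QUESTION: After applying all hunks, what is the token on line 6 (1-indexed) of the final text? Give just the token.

Answer: rfuix

Derivation:
Hunk 1: at line 3 remove [mbj,wsr,ggvh] add [mbk,ovjg,pyo] -> 8 lines: tkwzo pgopa szrk mbk ovjg pyo vzlni xhd
Hunk 2: at line 5 remove [pyo] add [wew,fipc,dji] -> 10 lines: tkwzo pgopa szrk mbk ovjg wew fipc dji vzlni xhd
Hunk 3: at line 4 remove [wew,fipc,dji] add [qzgjv] -> 8 lines: tkwzo pgopa szrk mbk ovjg qzgjv vzlni xhd
Hunk 4: at line 1 remove [pgopa,szrk] add [ildy,nfnx] -> 8 lines: tkwzo ildy nfnx mbk ovjg qzgjv vzlni xhd
Hunk 5: at line 2 remove [mbk,ovjg] add [yawnn,pnl] -> 8 lines: tkwzo ildy nfnx yawnn pnl qzgjv vzlni xhd
Hunk 6: at line 2 remove [yawnn] add [nzphn] -> 8 lines: tkwzo ildy nfnx nzphn pnl qzgjv vzlni xhd
Hunk 7: at line 5 remove [qzgjv,vzlni] add [rfuix] -> 7 lines: tkwzo ildy nfnx nzphn pnl rfuix xhd
Final line 6: rfuix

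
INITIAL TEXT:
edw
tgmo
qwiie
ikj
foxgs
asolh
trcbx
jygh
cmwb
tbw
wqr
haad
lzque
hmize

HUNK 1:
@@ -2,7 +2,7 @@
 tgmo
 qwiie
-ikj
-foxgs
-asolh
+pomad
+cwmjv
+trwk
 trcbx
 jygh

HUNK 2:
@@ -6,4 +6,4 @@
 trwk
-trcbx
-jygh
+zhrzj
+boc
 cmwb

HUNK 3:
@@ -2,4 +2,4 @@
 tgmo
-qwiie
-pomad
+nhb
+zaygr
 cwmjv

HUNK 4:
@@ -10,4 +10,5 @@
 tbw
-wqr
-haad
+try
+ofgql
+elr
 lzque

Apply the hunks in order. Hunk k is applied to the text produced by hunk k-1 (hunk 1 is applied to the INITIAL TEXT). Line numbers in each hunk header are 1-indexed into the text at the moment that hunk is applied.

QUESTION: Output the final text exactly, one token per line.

Hunk 1: at line 2 remove [ikj,foxgs,asolh] add [pomad,cwmjv,trwk] -> 14 lines: edw tgmo qwiie pomad cwmjv trwk trcbx jygh cmwb tbw wqr haad lzque hmize
Hunk 2: at line 6 remove [trcbx,jygh] add [zhrzj,boc] -> 14 lines: edw tgmo qwiie pomad cwmjv trwk zhrzj boc cmwb tbw wqr haad lzque hmize
Hunk 3: at line 2 remove [qwiie,pomad] add [nhb,zaygr] -> 14 lines: edw tgmo nhb zaygr cwmjv trwk zhrzj boc cmwb tbw wqr haad lzque hmize
Hunk 4: at line 10 remove [wqr,haad] add [try,ofgql,elr] -> 15 lines: edw tgmo nhb zaygr cwmjv trwk zhrzj boc cmwb tbw try ofgql elr lzque hmize

Answer: edw
tgmo
nhb
zaygr
cwmjv
trwk
zhrzj
boc
cmwb
tbw
try
ofgql
elr
lzque
hmize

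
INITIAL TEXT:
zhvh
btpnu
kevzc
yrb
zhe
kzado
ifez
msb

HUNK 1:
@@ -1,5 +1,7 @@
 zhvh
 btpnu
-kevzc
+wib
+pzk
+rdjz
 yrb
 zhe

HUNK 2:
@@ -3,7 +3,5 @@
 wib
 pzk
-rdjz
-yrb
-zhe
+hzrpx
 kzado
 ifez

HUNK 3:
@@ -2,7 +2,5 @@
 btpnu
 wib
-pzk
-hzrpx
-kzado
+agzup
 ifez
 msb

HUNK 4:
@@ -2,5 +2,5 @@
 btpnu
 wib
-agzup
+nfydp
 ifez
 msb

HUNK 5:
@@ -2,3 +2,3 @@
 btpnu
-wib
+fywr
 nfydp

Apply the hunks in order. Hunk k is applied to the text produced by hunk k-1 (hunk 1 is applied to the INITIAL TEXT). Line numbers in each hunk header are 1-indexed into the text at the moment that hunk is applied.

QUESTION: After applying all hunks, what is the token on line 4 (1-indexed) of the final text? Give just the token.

Answer: nfydp

Derivation:
Hunk 1: at line 1 remove [kevzc] add [wib,pzk,rdjz] -> 10 lines: zhvh btpnu wib pzk rdjz yrb zhe kzado ifez msb
Hunk 2: at line 3 remove [rdjz,yrb,zhe] add [hzrpx] -> 8 lines: zhvh btpnu wib pzk hzrpx kzado ifez msb
Hunk 3: at line 2 remove [pzk,hzrpx,kzado] add [agzup] -> 6 lines: zhvh btpnu wib agzup ifez msb
Hunk 4: at line 2 remove [agzup] add [nfydp] -> 6 lines: zhvh btpnu wib nfydp ifez msb
Hunk 5: at line 2 remove [wib] add [fywr] -> 6 lines: zhvh btpnu fywr nfydp ifez msb
Final line 4: nfydp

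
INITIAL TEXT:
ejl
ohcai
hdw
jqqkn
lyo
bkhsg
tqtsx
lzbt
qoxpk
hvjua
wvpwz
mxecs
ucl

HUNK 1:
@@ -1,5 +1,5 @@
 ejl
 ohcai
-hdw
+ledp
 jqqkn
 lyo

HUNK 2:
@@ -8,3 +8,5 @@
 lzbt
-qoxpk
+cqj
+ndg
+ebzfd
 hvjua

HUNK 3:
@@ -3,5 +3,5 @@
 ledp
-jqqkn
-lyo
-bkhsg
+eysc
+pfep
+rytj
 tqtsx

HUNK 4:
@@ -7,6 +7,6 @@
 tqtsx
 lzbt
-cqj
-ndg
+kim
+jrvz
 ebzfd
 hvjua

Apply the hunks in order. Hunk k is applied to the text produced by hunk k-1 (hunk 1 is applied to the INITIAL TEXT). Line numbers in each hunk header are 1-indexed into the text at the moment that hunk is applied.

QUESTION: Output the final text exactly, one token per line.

Hunk 1: at line 1 remove [hdw] add [ledp] -> 13 lines: ejl ohcai ledp jqqkn lyo bkhsg tqtsx lzbt qoxpk hvjua wvpwz mxecs ucl
Hunk 2: at line 8 remove [qoxpk] add [cqj,ndg,ebzfd] -> 15 lines: ejl ohcai ledp jqqkn lyo bkhsg tqtsx lzbt cqj ndg ebzfd hvjua wvpwz mxecs ucl
Hunk 3: at line 3 remove [jqqkn,lyo,bkhsg] add [eysc,pfep,rytj] -> 15 lines: ejl ohcai ledp eysc pfep rytj tqtsx lzbt cqj ndg ebzfd hvjua wvpwz mxecs ucl
Hunk 4: at line 7 remove [cqj,ndg] add [kim,jrvz] -> 15 lines: ejl ohcai ledp eysc pfep rytj tqtsx lzbt kim jrvz ebzfd hvjua wvpwz mxecs ucl

Answer: ejl
ohcai
ledp
eysc
pfep
rytj
tqtsx
lzbt
kim
jrvz
ebzfd
hvjua
wvpwz
mxecs
ucl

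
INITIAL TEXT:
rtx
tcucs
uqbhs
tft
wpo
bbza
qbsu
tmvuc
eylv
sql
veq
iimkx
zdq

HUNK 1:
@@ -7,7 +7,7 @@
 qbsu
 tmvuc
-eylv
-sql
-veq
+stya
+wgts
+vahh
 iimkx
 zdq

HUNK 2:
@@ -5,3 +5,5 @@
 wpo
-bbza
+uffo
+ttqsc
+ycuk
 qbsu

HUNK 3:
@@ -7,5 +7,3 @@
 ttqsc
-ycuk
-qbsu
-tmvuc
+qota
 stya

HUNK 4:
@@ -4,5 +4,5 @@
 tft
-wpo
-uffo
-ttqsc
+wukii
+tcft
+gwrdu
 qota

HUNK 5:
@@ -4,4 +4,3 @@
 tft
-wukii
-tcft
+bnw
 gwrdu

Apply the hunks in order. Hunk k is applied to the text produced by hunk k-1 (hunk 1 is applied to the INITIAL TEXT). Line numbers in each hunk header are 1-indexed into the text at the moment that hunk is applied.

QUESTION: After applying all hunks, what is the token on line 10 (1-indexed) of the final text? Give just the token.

Answer: vahh

Derivation:
Hunk 1: at line 7 remove [eylv,sql,veq] add [stya,wgts,vahh] -> 13 lines: rtx tcucs uqbhs tft wpo bbza qbsu tmvuc stya wgts vahh iimkx zdq
Hunk 2: at line 5 remove [bbza] add [uffo,ttqsc,ycuk] -> 15 lines: rtx tcucs uqbhs tft wpo uffo ttqsc ycuk qbsu tmvuc stya wgts vahh iimkx zdq
Hunk 3: at line 7 remove [ycuk,qbsu,tmvuc] add [qota] -> 13 lines: rtx tcucs uqbhs tft wpo uffo ttqsc qota stya wgts vahh iimkx zdq
Hunk 4: at line 4 remove [wpo,uffo,ttqsc] add [wukii,tcft,gwrdu] -> 13 lines: rtx tcucs uqbhs tft wukii tcft gwrdu qota stya wgts vahh iimkx zdq
Hunk 5: at line 4 remove [wukii,tcft] add [bnw] -> 12 lines: rtx tcucs uqbhs tft bnw gwrdu qota stya wgts vahh iimkx zdq
Final line 10: vahh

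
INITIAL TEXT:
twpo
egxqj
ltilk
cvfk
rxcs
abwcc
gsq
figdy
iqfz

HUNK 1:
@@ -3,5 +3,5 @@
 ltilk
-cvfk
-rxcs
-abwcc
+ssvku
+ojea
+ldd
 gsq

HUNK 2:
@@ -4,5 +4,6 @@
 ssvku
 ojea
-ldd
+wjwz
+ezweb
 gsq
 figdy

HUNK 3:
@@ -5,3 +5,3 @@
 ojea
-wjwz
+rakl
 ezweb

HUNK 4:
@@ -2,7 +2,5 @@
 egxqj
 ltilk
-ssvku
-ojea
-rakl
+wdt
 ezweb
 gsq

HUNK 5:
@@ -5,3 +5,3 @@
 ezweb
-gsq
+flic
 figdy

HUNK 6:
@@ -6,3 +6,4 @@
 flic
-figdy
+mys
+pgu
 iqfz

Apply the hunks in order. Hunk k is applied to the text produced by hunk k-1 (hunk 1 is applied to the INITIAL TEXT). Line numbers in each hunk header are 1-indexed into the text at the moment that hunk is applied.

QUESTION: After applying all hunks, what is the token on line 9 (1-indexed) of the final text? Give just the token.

Hunk 1: at line 3 remove [cvfk,rxcs,abwcc] add [ssvku,ojea,ldd] -> 9 lines: twpo egxqj ltilk ssvku ojea ldd gsq figdy iqfz
Hunk 2: at line 4 remove [ldd] add [wjwz,ezweb] -> 10 lines: twpo egxqj ltilk ssvku ojea wjwz ezweb gsq figdy iqfz
Hunk 3: at line 5 remove [wjwz] add [rakl] -> 10 lines: twpo egxqj ltilk ssvku ojea rakl ezweb gsq figdy iqfz
Hunk 4: at line 2 remove [ssvku,ojea,rakl] add [wdt] -> 8 lines: twpo egxqj ltilk wdt ezweb gsq figdy iqfz
Hunk 5: at line 5 remove [gsq] add [flic] -> 8 lines: twpo egxqj ltilk wdt ezweb flic figdy iqfz
Hunk 6: at line 6 remove [figdy] add [mys,pgu] -> 9 lines: twpo egxqj ltilk wdt ezweb flic mys pgu iqfz
Final line 9: iqfz

Answer: iqfz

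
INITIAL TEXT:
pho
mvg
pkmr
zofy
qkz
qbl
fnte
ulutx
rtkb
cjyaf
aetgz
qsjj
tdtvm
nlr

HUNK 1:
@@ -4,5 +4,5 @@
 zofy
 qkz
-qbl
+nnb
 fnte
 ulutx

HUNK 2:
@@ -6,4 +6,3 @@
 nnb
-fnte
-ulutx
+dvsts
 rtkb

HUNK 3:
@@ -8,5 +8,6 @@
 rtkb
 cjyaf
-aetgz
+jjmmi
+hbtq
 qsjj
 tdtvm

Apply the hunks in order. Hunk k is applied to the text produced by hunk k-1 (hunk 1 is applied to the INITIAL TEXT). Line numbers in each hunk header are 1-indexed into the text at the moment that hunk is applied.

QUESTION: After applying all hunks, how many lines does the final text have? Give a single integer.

Hunk 1: at line 4 remove [qbl] add [nnb] -> 14 lines: pho mvg pkmr zofy qkz nnb fnte ulutx rtkb cjyaf aetgz qsjj tdtvm nlr
Hunk 2: at line 6 remove [fnte,ulutx] add [dvsts] -> 13 lines: pho mvg pkmr zofy qkz nnb dvsts rtkb cjyaf aetgz qsjj tdtvm nlr
Hunk 3: at line 8 remove [aetgz] add [jjmmi,hbtq] -> 14 lines: pho mvg pkmr zofy qkz nnb dvsts rtkb cjyaf jjmmi hbtq qsjj tdtvm nlr
Final line count: 14

Answer: 14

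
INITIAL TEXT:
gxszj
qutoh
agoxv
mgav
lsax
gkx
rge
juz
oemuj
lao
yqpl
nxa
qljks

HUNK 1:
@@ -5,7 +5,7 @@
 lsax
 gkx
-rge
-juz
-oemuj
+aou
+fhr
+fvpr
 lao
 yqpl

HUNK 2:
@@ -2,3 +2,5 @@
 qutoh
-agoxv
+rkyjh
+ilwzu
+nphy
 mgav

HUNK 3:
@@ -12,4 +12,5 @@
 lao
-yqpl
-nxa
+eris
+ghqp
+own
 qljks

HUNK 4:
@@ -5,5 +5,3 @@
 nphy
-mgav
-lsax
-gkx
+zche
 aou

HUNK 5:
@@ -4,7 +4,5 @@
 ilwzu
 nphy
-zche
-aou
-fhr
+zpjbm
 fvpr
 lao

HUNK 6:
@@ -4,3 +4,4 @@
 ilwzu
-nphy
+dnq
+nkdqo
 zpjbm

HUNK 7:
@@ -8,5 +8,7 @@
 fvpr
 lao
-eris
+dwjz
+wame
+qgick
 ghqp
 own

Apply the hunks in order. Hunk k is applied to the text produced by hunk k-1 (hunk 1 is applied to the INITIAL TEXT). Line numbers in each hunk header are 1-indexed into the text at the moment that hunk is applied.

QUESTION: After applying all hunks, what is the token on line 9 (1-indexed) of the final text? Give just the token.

Answer: lao

Derivation:
Hunk 1: at line 5 remove [rge,juz,oemuj] add [aou,fhr,fvpr] -> 13 lines: gxszj qutoh agoxv mgav lsax gkx aou fhr fvpr lao yqpl nxa qljks
Hunk 2: at line 2 remove [agoxv] add [rkyjh,ilwzu,nphy] -> 15 lines: gxszj qutoh rkyjh ilwzu nphy mgav lsax gkx aou fhr fvpr lao yqpl nxa qljks
Hunk 3: at line 12 remove [yqpl,nxa] add [eris,ghqp,own] -> 16 lines: gxszj qutoh rkyjh ilwzu nphy mgav lsax gkx aou fhr fvpr lao eris ghqp own qljks
Hunk 4: at line 5 remove [mgav,lsax,gkx] add [zche] -> 14 lines: gxszj qutoh rkyjh ilwzu nphy zche aou fhr fvpr lao eris ghqp own qljks
Hunk 5: at line 4 remove [zche,aou,fhr] add [zpjbm] -> 12 lines: gxszj qutoh rkyjh ilwzu nphy zpjbm fvpr lao eris ghqp own qljks
Hunk 6: at line 4 remove [nphy] add [dnq,nkdqo] -> 13 lines: gxszj qutoh rkyjh ilwzu dnq nkdqo zpjbm fvpr lao eris ghqp own qljks
Hunk 7: at line 8 remove [eris] add [dwjz,wame,qgick] -> 15 lines: gxszj qutoh rkyjh ilwzu dnq nkdqo zpjbm fvpr lao dwjz wame qgick ghqp own qljks
Final line 9: lao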